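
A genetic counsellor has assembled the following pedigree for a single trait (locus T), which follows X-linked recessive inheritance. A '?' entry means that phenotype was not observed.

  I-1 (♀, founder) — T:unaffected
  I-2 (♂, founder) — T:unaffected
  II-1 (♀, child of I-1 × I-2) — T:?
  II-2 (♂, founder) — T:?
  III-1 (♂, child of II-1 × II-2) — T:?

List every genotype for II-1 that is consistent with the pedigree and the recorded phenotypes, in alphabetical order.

T/I-1 un ·: X^TX^T|X^TX^t
T/I-2 un ·: X^TY
T/II-1 ? I-1×I-2: X^TX^T|X^TX^t
T/II-2 ? ·: X^TY|X^tY
T/III-1 ? II-1×II-2: X^TY|X^tY
⇒ T over [I-1,I-2,II-1,II-2,III-1]: 8 consistent

II-1 ∈ {X^TX^T, X^TX^t}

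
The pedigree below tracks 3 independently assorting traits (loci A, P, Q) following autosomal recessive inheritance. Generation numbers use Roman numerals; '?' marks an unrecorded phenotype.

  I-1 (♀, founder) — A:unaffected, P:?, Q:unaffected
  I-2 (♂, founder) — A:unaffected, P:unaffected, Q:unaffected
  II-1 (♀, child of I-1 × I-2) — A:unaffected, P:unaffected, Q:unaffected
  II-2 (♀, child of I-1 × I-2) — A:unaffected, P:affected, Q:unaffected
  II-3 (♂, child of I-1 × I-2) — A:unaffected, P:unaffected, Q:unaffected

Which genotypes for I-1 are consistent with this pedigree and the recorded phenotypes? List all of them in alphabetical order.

I-1 ∈ {AA Pp QQ, AA Pp Qq, AA pp QQ, AA pp Qq, Aa Pp QQ, Aa Pp Qq, Aa pp QQ, Aa pp Qq}

A/I-1 un ·: AA|Aa
A/I-2 un ·: AA|Aa
A/II-1 un I-1×I-2: AA|Aa
A/II-2 un I-1×I-2: AA|Aa
A/II-3 un I-1×I-2: AA|Aa
⇒ A over [I-1,I-2,II-1,II-2,II-3]: 25 consistent
P/I-1 ? ·: Pp|pp
P/I-2 un ·: Pp
P/II-1 un I-1×I-2: PP|Pp
P/II-2 aff I-1×I-2: pp
P/II-3 un I-1×I-2: PP|Pp
⇒ P over [I-1,I-2,II-1,II-2,II-3]: 5 consistent
Q/I-1 un ·: QQ|Qq
Q/I-2 un ·: QQ|Qq
Q/II-1 un I-1×I-2: QQ|Qq
Q/II-2 un I-1×I-2: QQ|Qq
Q/II-3 un I-1×I-2: QQ|Qq
⇒ Q over [I-1,I-2,II-1,II-2,II-3]: 25 consistent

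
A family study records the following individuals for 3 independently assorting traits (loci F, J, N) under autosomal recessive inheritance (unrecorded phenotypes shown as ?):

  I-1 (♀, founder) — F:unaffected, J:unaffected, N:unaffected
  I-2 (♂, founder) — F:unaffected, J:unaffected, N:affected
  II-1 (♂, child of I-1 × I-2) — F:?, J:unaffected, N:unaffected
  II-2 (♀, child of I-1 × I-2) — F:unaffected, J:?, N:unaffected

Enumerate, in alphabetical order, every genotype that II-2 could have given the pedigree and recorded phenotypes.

II-2 ∈ {FF JJ Nn, FF Jj Nn, FF jj Nn, Ff JJ Nn, Ff Jj Nn, Ff jj Nn}

F/I-1 un ·: FF|Ff
F/I-2 un ·: FF|Ff
F/II-1 ? I-1×I-2: FF|Ff|ff
F/II-2 un I-1×I-2: FF|Ff
⇒ F over [I-1,I-2,II-1,II-2]: 15 consistent
J/I-1 un ·: JJ|Jj
J/I-2 un ·: JJ|Jj
J/II-1 un I-1×I-2: JJ|Jj
J/II-2 ? I-1×I-2: JJ|Jj|jj
⇒ J over [I-1,I-2,II-1,II-2]: 15 consistent
N/I-1 un ·: NN|Nn
N/I-2 aff ·: nn
N/II-1 un I-1×I-2: Nn
N/II-2 un I-1×I-2: Nn
⇒ N over [I-1,I-2,II-1,II-2]: 2 consistent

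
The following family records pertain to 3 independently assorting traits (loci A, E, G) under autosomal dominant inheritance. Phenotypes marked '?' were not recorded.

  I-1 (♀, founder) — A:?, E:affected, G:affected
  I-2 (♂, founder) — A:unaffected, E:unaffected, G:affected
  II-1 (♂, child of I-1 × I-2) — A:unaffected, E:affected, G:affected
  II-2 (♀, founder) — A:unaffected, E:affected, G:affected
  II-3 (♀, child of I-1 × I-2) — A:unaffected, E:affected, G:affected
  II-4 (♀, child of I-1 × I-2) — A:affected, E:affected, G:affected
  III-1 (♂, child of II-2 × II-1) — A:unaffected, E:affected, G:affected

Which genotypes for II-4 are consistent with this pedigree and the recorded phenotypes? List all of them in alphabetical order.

II-4 ∈ {Aa Ee GG, Aa Ee Gg}

A/I-1 ? ·: Aa
A/I-2 un ·: aa
A/II-1 un I-1×I-2: aa
A/II-2 un ·: aa
A/II-3 un I-1×I-2: aa
A/II-4 aff I-1×I-2: Aa
A/III-1 un II-2×II-1: aa
⇒ A over [I-1,I-2,II-1,II-2,II-3,II-4,III-1]: 1 consistent
E/I-1 aff ·: Ee|EE
E/I-2 un ·: ee
E/II-1 aff I-1×I-2: Ee
E/II-2 aff ·: Ee|EE
E/II-3 aff I-1×I-2: Ee
E/II-4 aff I-1×I-2: Ee
E/III-1 aff II-2×II-1: Ee|EE
⇒ E over [I-1,I-2,II-1,II-2,II-3,II-4,III-1]: 8 consistent
G/I-1 aff ·: Gg|GG
G/I-2 aff ·: Gg|GG
G/II-1 aff I-1×I-2: Gg|GG
G/II-2 aff ·: Gg|GG
G/II-3 aff I-1×I-2: Gg|GG
G/II-4 aff I-1×I-2: Gg|GG
G/III-1 aff II-2×II-1: Gg|GG
⇒ G over [I-1,I-2,II-1,II-2,II-3,II-4,III-1]: 87 consistent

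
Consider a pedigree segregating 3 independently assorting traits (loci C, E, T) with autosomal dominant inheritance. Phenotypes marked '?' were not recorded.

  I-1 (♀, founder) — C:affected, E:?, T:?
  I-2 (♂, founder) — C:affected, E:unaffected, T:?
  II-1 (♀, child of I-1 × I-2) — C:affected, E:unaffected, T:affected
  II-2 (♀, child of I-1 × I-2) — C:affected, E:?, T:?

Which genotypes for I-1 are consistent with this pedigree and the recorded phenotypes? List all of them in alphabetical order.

C/I-1 aff ·: Cc|CC
C/I-2 aff ·: Cc|CC
C/II-1 aff I-1×I-2: Cc|CC
C/II-2 aff I-1×I-2: Cc|CC
⇒ C over [I-1,I-2,II-1,II-2]: 13 consistent
E/I-1 ? ·: ee|Ee
E/I-2 un ·: ee
E/II-1 un I-1×I-2: ee
E/II-2 ? I-1×I-2: ee|Ee
⇒ E over [I-1,I-2,II-1,II-2]: 3 consistent
T/I-1 ? ·: tt|Tt|TT
T/I-2 ? ·: tt|Tt|TT
T/II-1 aff I-1×I-2: Tt|TT
T/II-2 ? I-1×I-2: tt|Tt|TT
⇒ T over [I-1,I-2,II-1,II-2]: 21 consistent

I-1 ∈ {CC Ee TT, CC Ee Tt, CC Ee tt, CC ee TT, CC ee Tt, CC ee tt, Cc Ee TT, Cc Ee Tt, Cc Ee tt, Cc ee TT, Cc ee Tt, Cc ee tt}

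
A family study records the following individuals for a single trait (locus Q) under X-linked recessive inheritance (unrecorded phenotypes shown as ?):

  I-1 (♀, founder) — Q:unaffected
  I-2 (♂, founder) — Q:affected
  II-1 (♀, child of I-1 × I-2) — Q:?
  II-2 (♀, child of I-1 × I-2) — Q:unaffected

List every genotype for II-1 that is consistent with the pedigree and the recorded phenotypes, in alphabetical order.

Q/I-1 un ·: X^QX^Q|X^QX^q
Q/I-2 aff ·: X^qY
Q/II-1 ? I-1×I-2: X^QX^q|X^qX^q
Q/II-2 un I-1×I-2: X^QX^q
⇒ Q over [I-1,I-2,II-1,II-2]: 3 consistent

II-1 ∈ {X^QX^q, X^qX^q}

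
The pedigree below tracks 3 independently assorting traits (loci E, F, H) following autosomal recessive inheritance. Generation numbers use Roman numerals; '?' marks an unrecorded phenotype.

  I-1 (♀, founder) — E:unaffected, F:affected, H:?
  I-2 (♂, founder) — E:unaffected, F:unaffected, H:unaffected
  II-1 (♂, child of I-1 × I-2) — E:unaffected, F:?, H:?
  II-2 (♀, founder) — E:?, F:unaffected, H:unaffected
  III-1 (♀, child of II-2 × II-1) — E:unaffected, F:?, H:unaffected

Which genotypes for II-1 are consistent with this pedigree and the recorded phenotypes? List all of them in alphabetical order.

E/I-1 un ·: EE|Ee
E/I-2 un ·: EE|Ee
E/II-1 un I-1×I-2: EE|Ee
E/II-2 ? ·: EE|Ee|ee
E/III-1 un II-2×II-1: EE|Ee
⇒ E over [I-1,I-2,II-1,II-2,III-1]: 31 consistent
F/I-1 aff ·: ff
F/I-2 un ·: FF|Ff
F/II-1 ? I-1×I-2: Ff|ff
F/II-2 un ·: FF|Ff
F/III-1 ? II-2×II-1: FF|Ff|ff
⇒ F over [I-1,I-2,II-1,II-2,III-1]: 13 consistent
H/I-1 ? ·: HH|Hh|hh
H/I-2 un ·: HH|Hh
H/II-1 ? I-1×I-2: HH|Hh|hh
H/II-2 un ·: HH|Hh
H/III-1 un II-2×II-1: HH|Hh
⇒ H over [I-1,I-2,II-1,II-2,III-1]: 36 consistent

II-1 ∈ {EE Ff HH, EE Ff Hh, EE Ff hh, EE ff HH, EE ff Hh, EE ff hh, Ee Ff HH, Ee Ff Hh, Ee Ff hh, Ee ff HH, Ee ff Hh, Ee ff hh}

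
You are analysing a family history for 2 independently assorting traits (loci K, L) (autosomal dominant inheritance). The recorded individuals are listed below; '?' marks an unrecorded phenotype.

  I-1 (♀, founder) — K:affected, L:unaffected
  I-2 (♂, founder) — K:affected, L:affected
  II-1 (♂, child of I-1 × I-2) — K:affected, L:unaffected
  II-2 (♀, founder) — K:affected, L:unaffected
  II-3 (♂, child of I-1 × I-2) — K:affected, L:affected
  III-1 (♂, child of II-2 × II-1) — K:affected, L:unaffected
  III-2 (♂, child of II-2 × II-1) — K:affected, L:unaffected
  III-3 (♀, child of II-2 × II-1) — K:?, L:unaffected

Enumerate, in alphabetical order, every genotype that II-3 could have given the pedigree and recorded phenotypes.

K/I-1 aff ·: Kk|KK
K/I-2 aff ·: Kk|KK
K/II-1 aff I-1×I-2: Kk|KK
K/II-2 aff ·: Kk|KK
K/II-3 aff I-1×I-2: Kk|KK
K/III-1 aff II-2×II-1: Kk|KK
K/III-2 aff II-2×II-1: Kk|KK
K/III-3 ? II-2×II-1: kk|Kk|KK
⇒ K over [I-1,I-2,II-1,II-2,II-3,III-1,III-2,III-3]: 183 consistent
L/I-1 un ·: ll
L/I-2 aff ·: Ll
L/II-1 un I-1×I-2: ll
L/II-2 un ·: ll
L/II-3 aff I-1×I-2: Ll
L/III-1 un II-2×II-1: ll
L/III-2 un II-2×II-1: ll
L/III-3 un II-2×II-1: ll
⇒ L over [I-1,I-2,II-1,II-2,II-3,III-1,III-2,III-3]: 1 consistent

II-3 ∈ {KK Ll, Kk Ll}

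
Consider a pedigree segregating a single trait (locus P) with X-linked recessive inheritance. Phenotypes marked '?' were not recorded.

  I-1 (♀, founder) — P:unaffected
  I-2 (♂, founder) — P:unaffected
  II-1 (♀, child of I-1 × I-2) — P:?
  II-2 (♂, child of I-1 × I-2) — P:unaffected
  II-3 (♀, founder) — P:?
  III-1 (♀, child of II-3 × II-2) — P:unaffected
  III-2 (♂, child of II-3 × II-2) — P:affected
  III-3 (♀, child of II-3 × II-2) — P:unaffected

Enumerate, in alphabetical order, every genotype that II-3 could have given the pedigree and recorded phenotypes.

II-3 ∈ {X^PX^p, X^pX^p}

P/I-1 un ·: X^PX^P|X^PX^p
P/I-2 un ·: X^PY
P/II-1 ? I-1×I-2: X^PX^P|X^PX^p
P/II-2 un I-1×I-2: X^PY
P/II-3 ? ·: X^PX^p|X^pX^p
P/III-1 un II-3×II-2: X^PX^P|X^PX^p
P/III-2 aff II-3×II-2: X^pY
P/III-3 un II-3×II-2: X^PX^P|X^PX^p
⇒ P over [I-1,I-2,II-1,II-2,II-3,III-1,III-2,III-3]: 15 consistent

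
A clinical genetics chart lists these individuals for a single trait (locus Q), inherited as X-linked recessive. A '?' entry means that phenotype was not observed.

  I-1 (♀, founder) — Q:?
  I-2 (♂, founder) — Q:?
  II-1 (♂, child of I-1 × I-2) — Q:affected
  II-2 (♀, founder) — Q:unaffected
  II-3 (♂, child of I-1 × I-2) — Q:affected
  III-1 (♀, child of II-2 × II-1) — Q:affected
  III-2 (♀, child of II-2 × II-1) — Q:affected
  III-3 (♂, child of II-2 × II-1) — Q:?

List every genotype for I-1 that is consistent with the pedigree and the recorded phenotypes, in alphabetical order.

I-1 ∈ {X^QX^q, X^qX^q}

Q/I-1 ? ·: X^QX^q|X^qX^q
Q/I-2 ? ·: X^QY|X^qY
Q/II-1 aff I-1×I-2: X^qY
Q/II-2 un ·: X^QX^q
Q/II-3 aff I-1×I-2: X^qY
Q/III-1 aff II-2×II-1: X^qX^q
Q/III-2 aff II-2×II-1: X^qX^q
Q/III-3 ? II-2×II-1: X^QY|X^qY
⇒ Q over [I-1,I-2,II-1,II-2,II-3,III-1,III-2,III-3]: 8 consistent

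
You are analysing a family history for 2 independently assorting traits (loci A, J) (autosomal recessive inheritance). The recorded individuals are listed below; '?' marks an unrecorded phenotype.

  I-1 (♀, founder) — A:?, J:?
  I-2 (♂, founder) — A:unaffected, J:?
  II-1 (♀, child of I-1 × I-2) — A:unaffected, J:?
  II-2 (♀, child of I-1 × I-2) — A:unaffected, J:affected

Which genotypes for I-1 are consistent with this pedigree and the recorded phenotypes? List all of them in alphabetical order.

I-1 ∈ {AA Jj, AA jj, Aa Jj, Aa jj, aa Jj, aa jj}

A/I-1 ? ·: AA|Aa|aa
A/I-2 un ·: AA|Aa
A/II-1 un I-1×I-2: AA|Aa
A/II-2 un I-1×I-2: AA|Aa
⇒ A over [I-1,I-2,II-1,II-2]: 15 consistent
J/I-1 ? ·: Jj|jj
J/I-2 ? ·: Jj|jj
J/II-1 ? I-1×I-2: JJ|Jj|jj
J/II-2 aff I-1×I-2: jj
⇒ J over [I-1,I-2,II-1,II-2]: 8 consistent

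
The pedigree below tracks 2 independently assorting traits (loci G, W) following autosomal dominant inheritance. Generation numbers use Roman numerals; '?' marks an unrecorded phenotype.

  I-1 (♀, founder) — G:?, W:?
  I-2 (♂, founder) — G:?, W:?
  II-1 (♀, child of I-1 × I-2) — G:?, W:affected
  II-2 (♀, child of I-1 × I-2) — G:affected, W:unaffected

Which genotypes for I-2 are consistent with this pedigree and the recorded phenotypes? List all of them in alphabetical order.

G/I-1 ? ·: gg|Gg|GG
G/I-2 ? ·: gg|Gg|GG
G/II-1 ? I-1×I-2: gg|Gg|GG
G/II-2 aff I-1×I-2: Gg|GG
⇒ G over [I-1,I-2,II-1,II-2]: 21 consistent
W/I-1 ? ·: ww|Ww
W/I-2 ? ·: ww|Ww
W/II-1 aff I-1×I-2: Ww|WW
W/II-2 un I-1×I-2: ww
⇒ W over [I-1,I-2,II-1,II-2]: 4 consistent

I-2 ∈ {GG Ww, GG ww, Gg Ww, Gg ww, gg Ww, gg ww}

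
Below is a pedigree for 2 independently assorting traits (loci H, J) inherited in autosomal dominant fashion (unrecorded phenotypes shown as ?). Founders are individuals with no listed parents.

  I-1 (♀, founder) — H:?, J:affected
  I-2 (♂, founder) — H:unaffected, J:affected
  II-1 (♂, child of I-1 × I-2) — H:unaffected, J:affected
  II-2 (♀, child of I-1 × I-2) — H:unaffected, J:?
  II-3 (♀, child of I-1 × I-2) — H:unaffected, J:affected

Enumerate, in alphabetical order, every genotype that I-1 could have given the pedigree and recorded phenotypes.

I-1 ∈ {Hh JJ, Hh Jj, hh JJ, hh Jj}

H/I-1 ? ·: hh|Hh
H/I-2 un ·: hh
H/II-1 un I-1×I-2: hh
H/II-2 un I-1×I-2: hh
H/II-3 un I-1×I-2: hh
⇒ H over [I-1,I-2,II-1,II-2,II-3]: 2 consistent
J/I-1 aff ·: Jj|JJ
J/I-2 aff ·: Jj|JJ
J/II-1 aff I-1×I-2: Jj|JJ
J/II-2 ? I-1×I-2: jj|Jj|JJ
J/II-3 aff I-1×I-2: Jj|JJ
⇒ J over [I-1,I-2,II-1,II-2,II-3]: 29 consistent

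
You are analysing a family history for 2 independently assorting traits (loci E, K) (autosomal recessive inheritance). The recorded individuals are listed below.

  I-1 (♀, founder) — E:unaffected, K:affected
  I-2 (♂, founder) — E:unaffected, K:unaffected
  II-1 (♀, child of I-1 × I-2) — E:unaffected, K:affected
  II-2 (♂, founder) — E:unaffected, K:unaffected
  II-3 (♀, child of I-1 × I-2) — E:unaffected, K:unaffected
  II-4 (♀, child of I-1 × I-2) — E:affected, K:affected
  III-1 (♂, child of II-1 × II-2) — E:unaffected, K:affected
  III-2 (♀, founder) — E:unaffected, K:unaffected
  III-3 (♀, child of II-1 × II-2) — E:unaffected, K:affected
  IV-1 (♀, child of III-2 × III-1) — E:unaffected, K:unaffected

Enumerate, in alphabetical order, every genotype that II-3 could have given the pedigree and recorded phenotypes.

E/I-1 un ·: Ee
E/I-2 un ·: Ee
E/II-1 un I-1×I-2: EE|Ee
E/II-2 un ·: EE|Ee
E/II-3 un I-1×I-2: EE|Ee
E/II-4 aff I-1×I-2: ee
E/III-1 un II-1×II-2: EE|Ee
E/III-2 un ·: EE|Ee
E/III-3 un II-1×II-2: EE|Ee
E/IV-1 un III-2×III-1: EE|Ee
⇒ E over [I-1,I-2,II-1,II-2,II-3,II-4,III-1,III-2,III-3,IV-1]: 90 consistent
K/I-1 aff ·: kk
K/I-2 un ·: Kk
K/II-1 aff I-1×I-2: kk
K/II-2 un ·: Kk
K/II-3 un I-1×I-2: Kk
K/II-4 aff I-1×I-2: kk
K/III-1 aff II-1×II-2: kk
K/III-2 un ·: KK|Kk
K/III-3 aff II-1×II-2: kk
K/IV-1 un III-2×III-1: Kk
⇒ K over [I-1,I-2,II-1,II-2,II-3,II-4,III-1,III-2,III-3,IV-1]: 2 consistent

II-3 ∈ {EE Kk, Ee Kk}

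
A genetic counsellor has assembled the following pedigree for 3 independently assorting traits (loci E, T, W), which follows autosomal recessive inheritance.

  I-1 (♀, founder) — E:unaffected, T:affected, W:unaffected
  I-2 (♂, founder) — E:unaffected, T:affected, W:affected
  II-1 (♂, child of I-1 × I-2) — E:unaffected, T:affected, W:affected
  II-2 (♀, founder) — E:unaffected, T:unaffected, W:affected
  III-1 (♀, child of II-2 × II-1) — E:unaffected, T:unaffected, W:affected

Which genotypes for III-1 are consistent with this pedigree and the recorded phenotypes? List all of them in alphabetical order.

III-1 ∈ {EE Tt ww, Ee Tt ww}

E/I-1 un ·: EE|Ee
E/I-2 un ·: EE|Ee
E/II-1 un I-1×I-2: EE|Ee
E/II-2 un ·: EE|Ee
E/III-1 un II-2×II-1: EE|Ee
⇒ E over [I-1,I-2,II-1,II-2,III-1]: 24 consistent
T/I-1 aff ·: tt
T/I-2 aff ·: tt
T/II-1 aff I-1×I-2: tt
T/II-2 un ·: TT|Tt
T/III-1 un II-2×II-1: Tt
⇒ T over [I-1,I-2,II-1,II-2,III-1]: 2 consistent
W/I-1 un ·: Ww
W/I-2 aff ·: ww
W/II-1 aff I-1×I-2: ww
W/II-2 aff ·: ww
W/III-1 aff II-2×II-1: ww
⇒ W over [I-1,I-2,II-1,II-2,III-1]: 1 consistent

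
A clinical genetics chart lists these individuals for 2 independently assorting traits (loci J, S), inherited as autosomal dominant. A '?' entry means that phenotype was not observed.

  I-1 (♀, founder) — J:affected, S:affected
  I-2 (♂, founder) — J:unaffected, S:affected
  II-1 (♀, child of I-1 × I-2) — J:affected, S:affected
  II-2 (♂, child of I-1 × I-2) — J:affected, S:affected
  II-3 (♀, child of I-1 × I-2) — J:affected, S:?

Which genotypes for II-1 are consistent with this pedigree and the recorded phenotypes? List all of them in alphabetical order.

II-1 ∈ {Jj SS, Jj Ss}

J/I-1 aff ·: Jj|JJ
J/I-2 un ·: jj
J/II-1 aff I-1×I-2: Jj
J/II-2 aff I-1×I-2: Jj
J/II-3 aff I-1×I-2: Jj
⇒ J over [I-1,I-2,II-1,II-2,II-3]: 2 consistent
S/I-1 aff ·: Ss|SS
S/I-2 aff ·: Ss|SS
S/II-1 aff I-1×I-2: Ss|SS
S/II-2 aff I-1×I-2: Ss|SS
S/II-3 ? I-1×I-2: ss|Ss|SS
⇒ S over [I-1,I-2,II-1,II-2,II-3]: 29 consistent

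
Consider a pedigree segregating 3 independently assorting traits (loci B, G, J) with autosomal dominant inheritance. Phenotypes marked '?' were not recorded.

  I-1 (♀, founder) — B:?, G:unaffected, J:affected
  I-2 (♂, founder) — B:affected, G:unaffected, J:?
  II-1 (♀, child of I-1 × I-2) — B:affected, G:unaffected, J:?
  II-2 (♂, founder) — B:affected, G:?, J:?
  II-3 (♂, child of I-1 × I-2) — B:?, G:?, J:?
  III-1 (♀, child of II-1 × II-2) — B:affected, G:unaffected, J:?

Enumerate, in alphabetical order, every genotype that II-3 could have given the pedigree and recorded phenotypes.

B/I-1 ? ·: bb|Bb|BB
B/I-2 aff ·: Bb|BB
B/II-1 aff I-1×I-2: Bb|BB
B/II-2 aff ·: Bb|BB
B/II-3 ? I-1×I-2: bb|Bb|BB
B/III-1 aff II-1×II-2: Bb|BB
⇒ B over [I-1,I-2,II-1,II-2,II-3,III-1]: 64 consistent
G/I-1 un ·: gg
G/I-2 un ·: gg
G/II-1 un I-1×I-2: gg
G/II-2 ? ·: gg|Gg
G/II-3 ? I-1×I-2: gg
G/III-1 un II-1×II-2: gg
⇒ G over [I-1,I-2,II-1,II-2,II-3,III-1]: 2 consistent
J/I-1 aff ·: Jj|JJ
J/I-2 ? ·: jj|Jj|JJ
J/II-1 ? I-1×I-2: jj|Jj|JJ
J/II-2 ? ·: jj|Jj|JJ
J/II-3 ? I-1×I-2: jj|Jj|JJ
J/III-1 ? II-1×II-2: jj|Jj|JJ
⇒ J over [I-1,I-2,II-1,II-2,II-3,III-1]: 122 consistent

II-3 ∈ {BB gg JJ, BB gg Jj, BB gg jj, Bb gg JJ, Bb gg Jj, Bb gg jj, bb gg JJ, bb gg Jj, bb gg jj}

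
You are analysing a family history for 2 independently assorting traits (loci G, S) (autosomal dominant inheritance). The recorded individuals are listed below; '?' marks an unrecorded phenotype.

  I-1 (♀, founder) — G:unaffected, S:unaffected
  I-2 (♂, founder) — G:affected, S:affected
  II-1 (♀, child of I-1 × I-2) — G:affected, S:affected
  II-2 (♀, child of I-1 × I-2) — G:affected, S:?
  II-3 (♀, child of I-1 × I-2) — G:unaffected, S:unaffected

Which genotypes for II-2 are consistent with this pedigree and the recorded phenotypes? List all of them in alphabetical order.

II-2 ∈ {Gg Ss, Gg ss}

G/I-1 un ·: gg
G/I-2 aff ·: Gg
G/II-1 aff I-1×I-2: Gg
G/II-2 aff I-1×I-2: Gg
G/II-3 un I-1×I-2: gg
⇒ G over [I-1,I-2,II-1,II-2,II-3]: 1 consistent
S/I-1 un ·: ss
S/I-2 aff ·: Ss
S/II-1 aff I-1×I-2: Ss
S/II-2 ? I-1×I-2: ss|Ss
S/II-3 un I-1×I-2: ss
⇒ S over [I-1,I-2,II-1,II-2,II-3]: 2 consistent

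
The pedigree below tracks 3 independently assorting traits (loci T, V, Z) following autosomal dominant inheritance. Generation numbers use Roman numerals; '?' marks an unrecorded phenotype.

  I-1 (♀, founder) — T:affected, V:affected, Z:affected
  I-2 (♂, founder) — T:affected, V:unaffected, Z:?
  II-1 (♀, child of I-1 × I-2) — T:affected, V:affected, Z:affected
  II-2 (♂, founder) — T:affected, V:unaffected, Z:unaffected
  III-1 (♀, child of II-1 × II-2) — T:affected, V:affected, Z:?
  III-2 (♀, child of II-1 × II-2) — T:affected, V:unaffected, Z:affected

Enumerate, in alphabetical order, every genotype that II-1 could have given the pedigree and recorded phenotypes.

T/I-1 aff ·: Tt|TT
T/I-2 aff ·: Tt|TT
T/II-1 aff I-1×I-2: Tt|TT
T/II-2 aff ·: Tt|TT
T/III-1 aff II-1×II-2: Tt|TT
T/III-2 aff II-1×II-2: Tt|TT
⇒ T over [I-1,I-2,II-1,II-2,III-1,III-2]: 44 consistent
V/I-1 aff ·: Vv|VV
V/I-2 un ·: vv
V/II-1 aff I-1×I-2: Vv
V/II-2 un ·: vv
V/III-1 aff II-1×II-2: Vv
V/III-2 un II-1×II-2: vv
⇒ V over [I-1,I-2,II-1,II-2,III-1,III-2]: 2 consistent
Z/I-1 aff ·: Zz|ZZ
Z/I-2 ? ·: zz|Zz|ZZ
Z/II-1 aff I-1×I-2: Zz|ZZ
Z/II-2 un ·: zz
Z/III-1 ? II-1×II-2: zz|Zz
Z/III-2 aff II-1×II-2: Zz
⇒ Z over [I-1,I-2,II-1,II-2,III-1,III-2]: 14 consistent

II-1 ∈ {TT Vv ZZ, TT Vv Zz, Tt Vv ZZ, Tt Vv Zz}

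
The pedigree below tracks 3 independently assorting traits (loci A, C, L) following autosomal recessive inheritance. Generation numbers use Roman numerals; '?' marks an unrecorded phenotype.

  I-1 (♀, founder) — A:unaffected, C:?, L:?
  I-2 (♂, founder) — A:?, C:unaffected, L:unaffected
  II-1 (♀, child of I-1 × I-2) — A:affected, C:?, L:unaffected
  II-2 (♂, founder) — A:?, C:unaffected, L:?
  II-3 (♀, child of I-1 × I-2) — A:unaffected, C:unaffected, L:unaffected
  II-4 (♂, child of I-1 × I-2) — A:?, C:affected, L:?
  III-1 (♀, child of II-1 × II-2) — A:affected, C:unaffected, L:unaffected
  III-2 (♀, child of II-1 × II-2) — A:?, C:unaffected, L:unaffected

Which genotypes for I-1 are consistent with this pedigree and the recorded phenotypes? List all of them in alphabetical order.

A/I-1 un ·: Aa
A/I-2 ? ·: Aa|aa
A/II-1 aff I-1×I-2: aa
A/II-2 ? ·: Aa|aa
A/II-3 un I-1×I-2: AA|Aa
A/II-4 ? I-1×I-2: AA|Aa|aa
A/III-1 aff II-1×II-2: aa
A/III-2 ? II-1×II-2: Aa|aa
⇒ A over [I-1,I-2,II-1,II-2,II-3,II-4,III-1,III-2]: 24 consistent
C/I-1 ? ·: Cc|cc
C/I-2 un ·: Cc
C/II-1 ? I-1×I-2: CC|Cc|cc
C/II-2 un ·: CC|Cc
C/II-3 un I-1×I-2: CC|Cc
C/II-4 aff I-1×I-2: cc
C/III-1 un II-1×II-2: CC|Cc
C/III-2 un II-1×II-2: CC|Cc
⇒ C over [I-1,I-2,II-1,II-2,II-3,II-4,III-1,III-2]: 40 consistent
L/I-1 ? ·: LL|Ll|ll
L/I-2 un ·: LL|Ll
L/II-1 un I-1×I-2: LL|Ll
L/II-2 ? ·: LL|Ll|ll
L/II-3 un I-1×I-2: LL|Ll
L/II-4 ? I-1×I-2: LL|Ll|ll
L/III-1 un II-1×II-2: LL|Ll
L/III-2 un II-1×II-2: LL|Ll
⇒ L over [I-1,I-2,II-1,II-2,II-3,II-4,III-1,III-2]: 243 consistent

I-1 ∈ {Aa Cc LL, Aa Cc Ll, Aa Cc ll, Aa cc LL, Aa cc Ll, Aa cc ll}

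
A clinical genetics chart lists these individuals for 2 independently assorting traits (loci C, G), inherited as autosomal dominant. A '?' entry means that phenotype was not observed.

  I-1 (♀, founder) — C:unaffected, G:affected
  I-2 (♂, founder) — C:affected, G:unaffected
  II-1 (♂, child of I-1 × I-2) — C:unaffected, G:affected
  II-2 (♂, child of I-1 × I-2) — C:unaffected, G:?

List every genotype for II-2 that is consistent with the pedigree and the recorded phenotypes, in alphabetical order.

II-2 ∈ {cc Gg, cc gg}

C/I-1 un ·: cc
C/I-2 aff ·: Cc
C/II-1 un I-1×I-2: cc
C/II-2 un I-1×I-2: cc
⇒ C over [I-1,I-2,II-1,II-2]: 1 consistent
G/I-1 aff ·: Gg|GG
G/I-2 un ·: gg
G/II-1 aff I-1×I-2: Gg
G/II-2 ? I-1×I-2: gg|Gg
⇒ G over [I-1,I-2,II-1,II-2]: 3 consistent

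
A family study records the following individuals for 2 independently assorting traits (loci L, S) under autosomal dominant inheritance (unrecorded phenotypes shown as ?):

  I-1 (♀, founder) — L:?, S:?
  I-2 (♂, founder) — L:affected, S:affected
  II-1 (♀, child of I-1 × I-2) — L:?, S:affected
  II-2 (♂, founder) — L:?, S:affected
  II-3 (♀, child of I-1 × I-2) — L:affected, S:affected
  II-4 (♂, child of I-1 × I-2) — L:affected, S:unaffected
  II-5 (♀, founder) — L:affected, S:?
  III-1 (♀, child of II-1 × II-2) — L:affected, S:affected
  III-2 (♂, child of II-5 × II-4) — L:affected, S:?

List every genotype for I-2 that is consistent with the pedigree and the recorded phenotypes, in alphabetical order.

L/I-1 ? ·: ll|Ll|LL
L/I-2 aff ·: Ll|LL
L/II-1 ? I-1×I-2: ll|Ll|LL
L/II-2 ? ·: ll|Ll|LL
L/II-3 aff I-1×I-2: Ll|LL
L/II-4 aff I-1×I-2: Ll|LL
L/II-5 aff ·: Ll|LL
L/III-1 aff II-1×II-2: Ll|LL
L/III-2 aff II-5×II-4: Ll|LL
⇒ L over [I-1,I-2,II-1,II-2,II-3,II-4,II-5,III-1,III-2]: 466 consistent
S/I-1 ? ·: ss|Ss
S/I-2 aff ·: Ss
S/II-1 aff I-1×I-2: Ss|SS
S/II-2 aff ·: Ss|SS
S/II-3 aff I-1×I-2: Ss|SS
S/II-4 un I-1×I-2: ss
S/II-5 ? ·: ss|Ss|SS
S/III-1 aff II-1×II-2: Ss|SS
S/III-2 ? II-5×II-4: ss|Ss
⇒ S over [I-1,I-2,II-1,II-2,II-3,II-4,II-5,III-1,III-2]: 72 consistent

I-2 ∈ {LL Ss, Ll Ss}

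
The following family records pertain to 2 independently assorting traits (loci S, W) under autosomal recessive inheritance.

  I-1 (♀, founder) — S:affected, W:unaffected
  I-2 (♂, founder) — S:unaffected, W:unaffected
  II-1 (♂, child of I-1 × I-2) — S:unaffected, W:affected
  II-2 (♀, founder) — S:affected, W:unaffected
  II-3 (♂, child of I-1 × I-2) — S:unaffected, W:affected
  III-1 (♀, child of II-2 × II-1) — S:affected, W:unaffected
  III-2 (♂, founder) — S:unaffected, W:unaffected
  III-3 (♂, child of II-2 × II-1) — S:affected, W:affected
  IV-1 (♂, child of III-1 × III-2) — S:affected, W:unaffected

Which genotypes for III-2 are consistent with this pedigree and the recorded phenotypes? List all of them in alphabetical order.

S/I-1 aff ·: ss
S/I-2 un ·: SS|Ss
S/II-1 un I-1×I-2: Ss
S/II-2 aff ·: ss
S/II-3 un I-1×I-2: Ss
S/III-1 aff II-2×II-1: ss
S/III-2 un ·: Ss
S/III-3 aff II-2×II-1: ss
S/IV-1 aff III-1×III-2: ss
⇒ S over [I-1,I-2,II-1,II-2,II-3,III-1,III-2,III-3,IV-1]: 2 consistent
W/I-1 un ·: Ww
W/I-2 un ·: Ww
W/II-1 aff I-1×I-2: ww
W/II-2 un ·: Ww
W/II-3 aff I-1×I-2: ww
W/III-1 un II-2×II-1: Ww
W/III-2 un ·: WW|Ww
W/III-3 aff II-2×II-1: ww
W/IV-1 un III-1×III-2: WW|Ww
⇒ W over [I-1,I-2,II-1,II-2,II-3,III-1,III-2,III-3,IV-1]: 4 consistent

III-2 ∈ {Ss WW, Ss Ww}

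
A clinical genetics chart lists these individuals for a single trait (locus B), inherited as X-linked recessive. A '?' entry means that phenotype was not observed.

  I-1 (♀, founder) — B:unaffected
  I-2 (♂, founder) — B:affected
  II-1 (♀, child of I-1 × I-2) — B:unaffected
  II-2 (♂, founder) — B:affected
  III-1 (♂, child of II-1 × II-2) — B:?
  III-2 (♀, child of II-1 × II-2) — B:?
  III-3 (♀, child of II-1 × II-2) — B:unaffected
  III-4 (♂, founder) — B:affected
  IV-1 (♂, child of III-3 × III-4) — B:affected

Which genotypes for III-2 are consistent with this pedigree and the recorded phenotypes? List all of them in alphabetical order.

III-2 ∈ {X^BX^b, X^bX^b}

B/I-1 un ·: X^BX^B|X^BX^b
B/I-2 aff ·: X^bY
B/II-1 un I-1×I-2: X^BX^b
B/II-2 aff ·: X^bY
B/III-1 ? II-1×II-2: X^BY|X^bY
B/III-2 ? II-1×II-2: X^BX^b|X^bX^b
B/III-3 un II-1×II-2: X^BX^b
B/III-4 aff ·: X^bY
B/IV-1 aff III-3×III-4: X^bY
⇒ B over [I-1,I-2,II-1,II-2,III-1,III-2,III-3,III-4,IV-1]: 8 consistent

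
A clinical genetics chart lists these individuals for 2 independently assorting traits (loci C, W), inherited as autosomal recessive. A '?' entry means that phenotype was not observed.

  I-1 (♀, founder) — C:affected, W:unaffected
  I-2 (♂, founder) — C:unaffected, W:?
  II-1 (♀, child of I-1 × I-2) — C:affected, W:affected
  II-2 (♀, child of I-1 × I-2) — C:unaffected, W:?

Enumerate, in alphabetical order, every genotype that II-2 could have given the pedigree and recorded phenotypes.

C/I-1 aff ·: cc
C/I-2 un ·: Cc
C/II-1 aff I-1×I-2: cc
C/II-2 un I-1×I-2: Cc
⇒ C over [I-1,I-2,II-1,II-2]: 1 consistent
W/I-1 un ·: Ww
W/I-2 ? ·: Ww|ww
W/II-1 aff I-1×I-2: ww
W/II-2 ? I-1×I-2: WW|Ww|ww
⇒ W over [I-1,I-2,II-1,II-2]: 5 consistent

II-2 ∈ {Cc WW, Cc Ww, Cc ww}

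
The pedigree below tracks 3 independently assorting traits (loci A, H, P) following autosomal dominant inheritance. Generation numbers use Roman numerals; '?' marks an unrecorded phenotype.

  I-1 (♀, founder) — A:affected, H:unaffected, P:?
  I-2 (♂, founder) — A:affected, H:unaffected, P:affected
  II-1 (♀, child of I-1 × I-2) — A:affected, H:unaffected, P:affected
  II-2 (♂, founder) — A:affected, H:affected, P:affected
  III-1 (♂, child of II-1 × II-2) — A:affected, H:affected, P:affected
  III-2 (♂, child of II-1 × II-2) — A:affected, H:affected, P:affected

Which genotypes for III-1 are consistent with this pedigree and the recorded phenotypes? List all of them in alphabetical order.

A/I-1 aff ·: Aa|AA
A/I-2 aff ·: Aa|AA
A/II-1 aff I-1×I-2: Aa|AA
A/II-2 aff ·: Aa|AA
A/III-1 aff II-1×II-2: Aa|AA
A/III-2 aff II-1×II-2: Aa|AA
⇒ A over [I-1,I-2,II-1,II-2,III-1,III-2]: 44 consistent
H/I-1 un ·: hh
H/I-2 un ·: hh
H/II-1 un I-1×I-2: hh
H/II-2 aff ·: Hh|HH
H/III-1 aff II-1×II-2: Hh
H/III-2 aff II-1×II-2: Hh
⇒ H over [I-1,I-2,II-1,II-2,III-1,III-2]: 2 consistent
P/I-1 ? ·: pp|Pp|PP
P/I-2 aff ·: Pp|PP
P/II-1 aff I-1×I-2: Pp|PP
P/II-2 aff ·: Pp|PP
P/III-1 aff II-1×II-2: Pp|PP
P/III-2 aff II-1×II-2: Pp|PP
⇒ P over [I-1,I-2,II-1,II-2,III-1,III-2]: 60 consistent

III-1 ∈ {AA Hh PP, AA Hh Pp, Aa Hh PP, Aa Hh Pp}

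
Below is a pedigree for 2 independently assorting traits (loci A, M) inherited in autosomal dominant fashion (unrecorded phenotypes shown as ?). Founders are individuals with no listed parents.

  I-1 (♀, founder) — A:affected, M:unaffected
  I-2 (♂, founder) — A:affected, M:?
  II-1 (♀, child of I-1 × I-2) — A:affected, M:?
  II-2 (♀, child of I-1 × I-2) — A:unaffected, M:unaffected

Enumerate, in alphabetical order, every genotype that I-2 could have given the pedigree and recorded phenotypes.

A/I-1 aff ·: Aa
A/I-2 aff ·: Aa
A/II-1 aff I-1×I-2: Aa|AA
A/II-2 un I-1×I-2: aa
⇒ A over [I-1,I-2,II-1,II-2]: 2 consistent
M/I-1 un ·: mm
M/I-2 ? ·: mm|Mm
M/II-1 ? I-1×I-2: mm|Mm
M/II-2 un I-1×I-2: mm
⇒ M over [I-1,I-2,II-1,II-2]: 3 consistent

I-2 ∈ {Aa Mm, Aa mm}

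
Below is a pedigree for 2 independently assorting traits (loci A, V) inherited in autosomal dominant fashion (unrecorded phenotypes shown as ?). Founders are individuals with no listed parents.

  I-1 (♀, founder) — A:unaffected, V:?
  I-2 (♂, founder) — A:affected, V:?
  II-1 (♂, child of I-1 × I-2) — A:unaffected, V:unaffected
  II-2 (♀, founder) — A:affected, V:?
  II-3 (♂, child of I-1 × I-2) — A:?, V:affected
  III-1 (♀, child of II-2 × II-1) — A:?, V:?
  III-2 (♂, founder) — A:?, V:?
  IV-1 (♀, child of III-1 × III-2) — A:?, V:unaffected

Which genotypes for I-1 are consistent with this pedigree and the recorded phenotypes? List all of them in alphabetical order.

A/I-1 un ·: aa
A/I-2 aff ·: Aa
A/II-1 un I-1×I-2: aa
A/II-2 aff ·: Aa|AA
A/II-3 ? I-1×I-2: aa|Aa
A/III-1 ? II-2×II-1: aa|Aa
A/III-2 ? ·: aa|Aa|AA
A/IV-1 ? III-1×III-2: aa|Aa|AA
⇒ A over [I-1,I-2,II-1,II-2,II-3,III-1,III-2,IV-1]: 36 consistent
V/I-1 ? ·: vv|Vv
V/I-2 ? ·: vv|Vv
V/II-1 un I-1×I-2: vv
V/II-2 ? ·: vv|Vv|VV
V/II-3 aff I-1×I-2: Vv|VV
V/III-1 ? II-2×II-1: vv|Vv
V/III-2 ? ·: vv|Vv
V/IV-1 un III-1×III-2: vv
⇒ V over [I-1,I-2,II-1,II-2,II-3,III-1,III-2,IV-1]: 32 consistent

I-1 ∈ {aa Vv, aa vv}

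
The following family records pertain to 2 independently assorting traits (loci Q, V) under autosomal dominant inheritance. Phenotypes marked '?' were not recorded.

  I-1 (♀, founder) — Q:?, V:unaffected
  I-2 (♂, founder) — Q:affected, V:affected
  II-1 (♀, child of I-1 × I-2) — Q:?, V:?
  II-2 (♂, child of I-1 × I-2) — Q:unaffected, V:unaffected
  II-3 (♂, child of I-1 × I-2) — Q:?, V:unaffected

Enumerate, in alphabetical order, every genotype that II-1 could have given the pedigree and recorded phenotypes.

Q/I-1 ? ·: qq|Qq
Q/I-2 aff ·: Qq
Q/II-1 ? I-1×I-2: qq|Qq|QQ
Q/II-2 un I-1×I-2: qq
Q/II-3 ? I-1×I-2: qq|Qq|QQ
⇒ Q over [I-1,I-2,II-1,II-2,II-3]: 13 consistent
V/I-1 un ·: vv
V/I-2 aff ·: Vv
V/II-1 ? I-1×I-2: vv|Vv
V/II-2 un I-1×I-2: vv
V/II-3 un I-1×I-2: vv
⇒ V over [I-1,I-2,II-1,II-2,II-3]: 2 consistent

II-1 ∈ {QQ Vv, QQ vv, Qq Vv, Qq vv, qq Vv, qq vv}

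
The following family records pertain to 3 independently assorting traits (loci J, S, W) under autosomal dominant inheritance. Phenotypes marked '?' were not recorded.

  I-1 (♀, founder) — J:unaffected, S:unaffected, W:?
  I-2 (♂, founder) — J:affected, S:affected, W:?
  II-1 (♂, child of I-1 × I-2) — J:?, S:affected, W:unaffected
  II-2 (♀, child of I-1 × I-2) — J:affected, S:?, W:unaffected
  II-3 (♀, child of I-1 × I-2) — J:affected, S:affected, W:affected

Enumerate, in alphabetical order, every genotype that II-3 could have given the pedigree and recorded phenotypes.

J/I-1 un ·: jj
J/I-2 aff ·: Jj|JJ
J/II-1 ? I-1×I-2: jj|Jj
J/II-2 aff I-1×I-2: Jj
J/II-3 aff I-1×I-2: Jj
⇒ J over [I-1,I-2,II-1,II-2,II-3]: 3 consistent
S/I-1 un ·: ss
S/I-2 aff ·: Ss|SS
S/II-1 aff I-1×I-2: Ss
S/II-2 ? I-1×I-2: ss|Ss
S/II-3 aff I-1×I-2: Ss
⇒ S over [I-1,I-2,II-1,II-2,II-3]: 3 consistent
W/I-1 ? ·: ww|Ww
W/I-2 ? ·: ww|Ww
W/II-1 un I-1×I-2: ww
W/II-2 un I-1×I-2: ww
W/II-3 aff I-1×I-2: Ww|WW
⇒ W over [I-1,I-2,II-1,II-2,II-3]: 4 consistent

II-3 ∈ {Jj Ss WW, Jj Ss Ww}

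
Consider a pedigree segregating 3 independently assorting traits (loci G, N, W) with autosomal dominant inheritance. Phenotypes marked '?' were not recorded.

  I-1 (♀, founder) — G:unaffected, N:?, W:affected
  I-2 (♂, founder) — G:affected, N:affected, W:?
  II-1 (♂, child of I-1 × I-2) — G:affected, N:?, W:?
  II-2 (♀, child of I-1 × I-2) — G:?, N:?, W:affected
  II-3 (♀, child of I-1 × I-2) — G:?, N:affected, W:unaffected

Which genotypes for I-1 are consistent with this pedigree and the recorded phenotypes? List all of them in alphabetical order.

I-1 ∈ {gg NN Ww, gg Nn Ww, gg nn Ww}

G/I-1 un ·: gg
G/I-2 aff ·: Gg|GG
G/II-1 aff I-1×I-2: Gg
G/II-2 ? I-1×I-2: gg|Gg
G/II-3 ? I-1×I-2: gg|Gg
⇒ G over [I-1,I-2,II-1,II-2,II-3]: 5 consistent
N/I-1 ? ·: nn|Nn|NN
N/I-2 aff ·: Nn|NN
N/II-1 ? I-1×I-2: nn|Nn|NN
N/II-2 ? I-1×I-2: nn|Nn|NN
N/II-3 aff I-1×I-2: Nn|NN
⇒ N over [I-1,I-2,II-1,II-2,II-3]: 40 consistent
W/I-1 aff ·: Ww
W/I-2 ? ·: ww|Ww
W/II-1 ? I-1×I-2: ww|Ww|WW
W/II-2 aff I-1×I-2: Ww|WW
W/II-3 un I-1×I-2: ww
⇒ W over [I-1,I-2,II-1,II-2,II-3]: 8 consistent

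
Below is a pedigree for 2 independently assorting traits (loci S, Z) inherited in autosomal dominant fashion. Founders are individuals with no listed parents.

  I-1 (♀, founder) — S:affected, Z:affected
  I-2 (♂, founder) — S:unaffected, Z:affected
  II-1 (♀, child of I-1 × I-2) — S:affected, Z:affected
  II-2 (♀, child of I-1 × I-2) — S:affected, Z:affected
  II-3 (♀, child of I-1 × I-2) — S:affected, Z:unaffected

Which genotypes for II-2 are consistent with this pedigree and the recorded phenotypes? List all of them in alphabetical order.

II-2 ∈ {Ss ZZ, Ss Zz}

S/I-1 aff ·: Ss|SS
S/I-2 un ·: ss
S/II-1 aff I-1×I-2: Ss
S/II-2 aff I-1×I-2: Ss
S/II-3 aff I-1×I-2: Ss
⇒ S over [I-1,I-2,II-1,II-2,II-3]: 2 consistent
Z/I-1 aff ·: Zz
Z/I-2 aff ·: Zz
Z/II-1 aff I-1×I-2: Zz|ZZ
Z/II-2 aff I-1×I-2: Zz|ZZ
Z/II-3 un I-1×I-2: zz
⇒ Z over [I-1,I-2,II-1,II-2,II-3]: 4 consistent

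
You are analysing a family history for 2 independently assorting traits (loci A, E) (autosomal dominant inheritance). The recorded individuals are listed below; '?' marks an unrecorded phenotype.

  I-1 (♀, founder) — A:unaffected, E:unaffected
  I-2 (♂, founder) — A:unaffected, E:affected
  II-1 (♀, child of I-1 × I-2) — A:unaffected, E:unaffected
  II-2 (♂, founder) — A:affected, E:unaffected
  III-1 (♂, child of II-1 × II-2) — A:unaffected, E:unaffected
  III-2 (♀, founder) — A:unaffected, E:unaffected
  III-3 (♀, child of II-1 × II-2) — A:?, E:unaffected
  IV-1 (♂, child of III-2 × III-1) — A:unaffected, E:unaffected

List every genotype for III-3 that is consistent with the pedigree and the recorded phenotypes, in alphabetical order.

A/I-1 un ·: aa
A/I-2 un ·: aa
A/II-1 un I-1×I-2: aa
A/II-2 aff ·: Aa
A/III-1 un II-1×II-2: aa
A/III-2 un ·: aa
A/III-3 ? II-1×II-2: aa|Aa
A/IV-1 un III-2×III-1: aa
⇒ A over [I-1,I-2,II-1,II-2,III-1,III-2,III-3,IV-1]: 2 consistent
E/I-1 un ·: ee
E/I-2 aff ·: Ee
E/II-1 un I-1×I-2: ee
E/II-2 un ·: ee
E/III-1 un II-1×II-2: ee
E/III-2 un ·: ee
E/III-3 un II-1×II-2: ee
E/IV-1 un III-2×III-1: ee
⇒ E over [I-1,I-2,II-1,II-2,III-1,III-2,III-3,IV-1]: 1 consistent

III-3 ∈ {Aa ee, aa ee}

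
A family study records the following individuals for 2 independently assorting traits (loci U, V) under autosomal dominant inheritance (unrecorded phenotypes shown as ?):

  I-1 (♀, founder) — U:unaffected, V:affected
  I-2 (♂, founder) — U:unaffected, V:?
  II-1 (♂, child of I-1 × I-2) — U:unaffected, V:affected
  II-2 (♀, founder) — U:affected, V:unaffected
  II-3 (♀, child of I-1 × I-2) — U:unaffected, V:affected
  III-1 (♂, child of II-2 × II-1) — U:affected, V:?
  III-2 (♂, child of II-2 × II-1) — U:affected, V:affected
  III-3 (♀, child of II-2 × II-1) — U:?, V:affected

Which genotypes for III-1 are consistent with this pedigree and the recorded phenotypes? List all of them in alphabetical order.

III-1 ∈ {Uu Vv, Uu vv}

U/I-1 un ·: uu
U/I-2 un ·: uu
U/II-1 un I-1×I-2: uu
U/II-2 aff ·: Uu|UU
U/II-3 un I-1×I-2: uu
U/III-1 aff II-2×II-1: Uu
U/III-2 aff II-2×II-1: Uu
U/III-3 ? II-2×II-1: uu|Uu
⇒ U over [I-1,I-2,II-1,II-2,II-3,III-1,III-2,III-3]: 3 consistent
V/I-1 aff ·: Vv|VV
V/I-2 ? ·: vv|Vv|VV
V/II-1 aff I-1×I-2: Vv|VV
V/II-2 un ·: vv
V/II-3 aff I-1×I-2: Vv|VV
V/III-1 ? II-2×II-1: vv|Vv
V/III-2 aff II-2×II-1: Vv
V/III-3 aff II-2×II-1: Vv
⇒ V over [I-1,I-2,II-1,II-2,II-3,III-1,III-2,III-3]: 23 consistent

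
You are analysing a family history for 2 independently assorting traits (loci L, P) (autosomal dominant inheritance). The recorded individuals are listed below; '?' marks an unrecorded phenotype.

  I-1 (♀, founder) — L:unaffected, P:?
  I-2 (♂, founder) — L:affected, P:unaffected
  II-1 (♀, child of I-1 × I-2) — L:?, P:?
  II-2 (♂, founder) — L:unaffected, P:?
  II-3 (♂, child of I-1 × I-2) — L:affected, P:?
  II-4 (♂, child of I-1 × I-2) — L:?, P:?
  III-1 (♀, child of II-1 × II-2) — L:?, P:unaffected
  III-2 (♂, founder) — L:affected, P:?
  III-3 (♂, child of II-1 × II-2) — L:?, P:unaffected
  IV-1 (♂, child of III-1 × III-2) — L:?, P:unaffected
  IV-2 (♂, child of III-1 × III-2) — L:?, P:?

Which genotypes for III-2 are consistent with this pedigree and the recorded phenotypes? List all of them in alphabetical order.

L/I-1 un ·: ll
L/I-2 aff ·: Ll|LL
L/II-1 ? I-1×I-2: ll|Ll
L/II-2 un ·: ll
L/II-3 aff I-1×I-2: Ll
L/II-4 ? I-1×I-2: ll|Ll
L/III-1 ? II-1×II-2: ll|Ll
L/III-2 aff ·: Ll|LL
L/III-3 ? II-1×II-2: ll|Ll
L/IV-1 ? III-1×III-2: ll|Ll|LL
L/IV-2 ? III-1×III-2: ll|Ll|LL
⇒ L over [I-1,I-2,II-1,II-2,II-3,II-4,III-1,III-2,III-3,IV-1,IV-2]: 118 consistent
P/I-1 ? ·: pp|Pp|PP
P/I-2 un ·: pp
P/II-1 ? I-1×I-2: pp|Pp
P/II-2 ? ·: pp|Pp
P/II-3 ? I-1×I-2: pp|Pp
P/II-4 ? I-1×I-2: pp|Pp
P/III-1 un II-1×II-2: pp
P/III-2 ? ·: pp|Pp
P/III-3 un II-1×II-2: pp
P/IV-1 un III-1×III-2: pp
P/IV-2 ? III-1×III-2: pp|Pp
⇒ P over [I-1,I-2,II-1,II-2,II-3,II-4,III-1,III-2,III-3,IV-1,IV-2]: 60 consistent

III-2 ∈ {LL Pp, LL pp, Ll Pp, Ll pp}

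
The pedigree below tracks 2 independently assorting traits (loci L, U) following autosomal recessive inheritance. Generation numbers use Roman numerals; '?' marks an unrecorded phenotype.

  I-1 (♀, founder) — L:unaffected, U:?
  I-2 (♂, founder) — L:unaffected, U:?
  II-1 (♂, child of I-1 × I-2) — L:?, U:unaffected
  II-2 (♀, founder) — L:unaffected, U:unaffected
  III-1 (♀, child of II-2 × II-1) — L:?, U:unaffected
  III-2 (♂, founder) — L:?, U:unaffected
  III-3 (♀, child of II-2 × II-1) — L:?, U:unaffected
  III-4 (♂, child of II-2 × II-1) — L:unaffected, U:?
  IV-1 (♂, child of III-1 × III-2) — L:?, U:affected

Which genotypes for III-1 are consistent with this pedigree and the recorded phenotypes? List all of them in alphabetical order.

III-1 ∈ {LL Uu, Ll Uu, ll Uu}

L/I-1 un ·: LL|Ll
L/I-2 un ·: LL|Ll
L/II-1 ? I-1×I-2: LL|Ll|ll
L/II-2 un ·: LL|Ll
L/III-1 ? II-2×II-1: LL|Ll|ll
L/III-2 ? ·: LL|Ll|ll
L/III-3 ? II-2×II-1: LL|Ll|ll
L/III-4 un II-2×II-1: LL|Ll
L/IV-1 ? III-1×III-2: LL|Ll|ll
⇒ L over [I-1,I-2,II-1,II-2,III-1,III-2,III-3,III-4,IV-1]: 623 consistent
U/I-1 ? ·: UU|Uu|uu
U/I-2 ? ·: UU|Uu|uu
U/II-1 un I-1×I-2: UU|Uu
U/II-2 un ·: UU|Uu
U/III-1 un II-2×II-1: Uu
U/III-2 un ·: Uu
U/III-3 un II-2×II-1: UU|Uu
U/III-4 ? II-2×II-1: UU|Uu|uu
U/IV-1 aff III-1×III-2: uu
⇒ U over [I-1,I-2,II-1,II-2,III-1,III-2,III-3,III-4,IV-1]: 86 consistent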